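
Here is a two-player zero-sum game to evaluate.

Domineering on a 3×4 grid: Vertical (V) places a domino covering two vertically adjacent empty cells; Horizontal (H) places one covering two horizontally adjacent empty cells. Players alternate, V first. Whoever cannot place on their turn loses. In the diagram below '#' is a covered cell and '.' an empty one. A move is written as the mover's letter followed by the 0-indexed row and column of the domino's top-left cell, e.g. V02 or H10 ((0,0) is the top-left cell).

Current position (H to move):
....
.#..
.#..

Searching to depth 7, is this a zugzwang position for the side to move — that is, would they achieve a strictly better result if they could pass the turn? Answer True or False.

zugzwang(..../.#../.#.., H) = False

p1 H@[..../.#../.#..]: H00[##../.#../.#..]-1 H01[.##./.#../.#..]-1 H02[..##/.#../.#..]-1 H12[..../.###/.#..]+1* H22[..../.#../.###]-1
p2 V@[..../.###/.#..]: V00[#.../####/.#..]-1* V10[..../####/##..]-1
p3 H@[#.../####/.#..]: H01[###./####/.#..]+1* H02[#.##/####/.#..]+1 H22[#.../####/.###]+1
p4 V@[###./####/.#..] terminal -1; root [..../.#../.#..] d7
suppose H passes — search the same position with V to move:
pass> p1 V@[..../.#../.#..]: V00[#.../##../.#..]-1 V02[..#./.##./.#..]+1* V03[...#/.#.#/.#..]+1 V10[..../##../##..]-1 V12[..../.##./.##.]+1 V13[..../.#.#/.#.#]+1
pass> p2 H@[..#./.##./.#..]: H00[###./.##./.#..]-1* H22[..#./.##./.###]-1
pass> p3 V@[###./.##./.#..]: V03[####/.###/.#..]+1* V10[###./###./##..]+1 V13[###./.###/.#.#]+1
pass> p4 H@[####/.###/.#..]: H22[####/.###/.###]-1*
pass> p5 V@[####/.###/.###]: V10[####/####/####]+1*
pass> p6 H@[####/####/####] terminal -1; root [..../.#../.#..] d7
for H: play +1, pass -1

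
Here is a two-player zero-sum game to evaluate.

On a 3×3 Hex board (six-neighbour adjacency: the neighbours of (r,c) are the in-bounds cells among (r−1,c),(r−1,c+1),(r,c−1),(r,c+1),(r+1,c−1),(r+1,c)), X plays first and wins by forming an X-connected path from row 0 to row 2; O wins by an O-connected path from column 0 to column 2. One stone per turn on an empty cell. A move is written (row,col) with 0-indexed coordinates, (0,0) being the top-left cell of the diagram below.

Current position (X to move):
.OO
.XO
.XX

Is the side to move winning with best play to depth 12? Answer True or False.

X winning at [.OO/.XO/.XX]: False

[.OO/.XO/.XX] X move#1: (0,0):-1/XOO/.XO/.XX*, (1,0):-1/.OO/XXO/.XX, (2,0):-1/.OO/.XO/XXX
[XOO/.XO/.XX] O move#2: (1,0):+1/XOO/OXO/.XX*, (2,0):-1/XOO/.XO/OXX
[XOO/OXO/.XX] end (terminal -1, X#3); searched .OO/.XO/.XX to 12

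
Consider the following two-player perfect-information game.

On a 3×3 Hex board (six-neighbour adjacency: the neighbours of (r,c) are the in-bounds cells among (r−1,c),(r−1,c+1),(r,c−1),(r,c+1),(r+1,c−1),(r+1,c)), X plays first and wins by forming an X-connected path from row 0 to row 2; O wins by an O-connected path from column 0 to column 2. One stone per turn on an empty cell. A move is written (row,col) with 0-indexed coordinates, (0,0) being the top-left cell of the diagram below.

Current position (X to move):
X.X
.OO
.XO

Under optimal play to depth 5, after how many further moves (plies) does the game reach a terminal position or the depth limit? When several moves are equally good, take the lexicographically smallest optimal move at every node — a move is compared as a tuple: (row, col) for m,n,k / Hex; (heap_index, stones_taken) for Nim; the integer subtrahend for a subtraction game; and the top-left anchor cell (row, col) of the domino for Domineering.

PV length from [X.X/.OO/.XO]: 2 plies

[X.X/.OO/.XO] X move#1: (0,1):-1/XXX/.OO/.XO*, (1,0):-1/X.X/XOO/.XO, (2,0):-1/X.X/.OO/XXO
[XXX/.OO/.XO] O move#2: (1,0):+1/XXX/OOO/.XO*, (2,0):+1/XXX/.OO/OXO
[XXX/OOO/.XO] end (terminal -1, X#3); searched X.X/.OO/.XO to 5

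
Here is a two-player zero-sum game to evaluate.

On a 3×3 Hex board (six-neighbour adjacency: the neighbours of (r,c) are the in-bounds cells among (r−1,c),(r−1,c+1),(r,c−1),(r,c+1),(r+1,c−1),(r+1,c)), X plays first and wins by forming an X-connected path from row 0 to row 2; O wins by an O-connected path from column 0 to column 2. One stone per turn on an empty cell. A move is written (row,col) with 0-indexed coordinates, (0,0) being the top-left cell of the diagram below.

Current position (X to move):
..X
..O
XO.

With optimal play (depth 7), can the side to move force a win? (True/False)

ply 1, X at ..X/..O/XO. | (0,0)=+1→X.X/..O/XO.*; (0,1)=+1→.XX/..O/XO.; (1,0)=+1→..X/X.O/XO.; (1,1)=+1→..X/.XO/XO.; (2,2)=+1→..X/..O/XOX
ply 2, O at X.X/..O/XO. | (0,1)=-1→XOX/..O/XO.*; (1,0)=-1→X.X/O.O/XO.; (1,1)=-1→X.X/.OO/XO.; (2,2)=-1→X.X/..O/XOO
ply 3, X at XOX/..O/XO. | (1,0)=+1→XOX/X.O/XO.*; (1,1)=+1→XOX/.XO/XO.; (2,2)=+1→XOX/..O/XOX
ply 4: XOX/X.O/XO. is terminal -1 (O); from ..X/..O/XO. depth 7

X winning at [..X/..O/XO.]: True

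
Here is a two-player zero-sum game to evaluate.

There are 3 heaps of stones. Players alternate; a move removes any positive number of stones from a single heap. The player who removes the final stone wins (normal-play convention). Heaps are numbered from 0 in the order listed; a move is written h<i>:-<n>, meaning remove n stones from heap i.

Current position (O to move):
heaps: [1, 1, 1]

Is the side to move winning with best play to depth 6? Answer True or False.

ply 1, O at (1,1,1) | h0:-1=+1→(0,1,1)*; h1:-1=+1→(1,0,1); h2:-1=+1→(1,1,0)
ply 2, X at (0,1,1) | h1:-1=-1→(0,0,1)*; h2:-1=-1→(0,1,0)
ply 3, O at (0,0,1) | h2:-1=+1→(0,0,0)*
ply 4: (0,0,0) is terminal -1 (X); from (1,1,1) depth 6

O winning at [(1,1,1)]: True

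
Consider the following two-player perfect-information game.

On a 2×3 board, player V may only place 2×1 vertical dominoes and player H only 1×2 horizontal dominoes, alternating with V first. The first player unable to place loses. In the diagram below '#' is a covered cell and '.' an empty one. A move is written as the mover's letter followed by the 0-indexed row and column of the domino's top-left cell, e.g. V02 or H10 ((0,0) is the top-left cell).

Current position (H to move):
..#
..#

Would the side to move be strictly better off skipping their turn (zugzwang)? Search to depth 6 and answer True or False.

zugzwang(..#/..#, H) = False

[..#/..#] H move#1: H00:+1/###/..#*, H10:+1/..#/###
[###/..#] end (terminal -1, V#2); searched ..#/..# to 6
suppose H passes — search the same position with V to move:
pass> [..#/..#] V move#1: V00:+1/#.#/#.#*, V01:+1/.##/.##
pass> [#.#/#.#] end (terminal -1, H#2); searched ..#/..# to 6
for H: play +1, pass -1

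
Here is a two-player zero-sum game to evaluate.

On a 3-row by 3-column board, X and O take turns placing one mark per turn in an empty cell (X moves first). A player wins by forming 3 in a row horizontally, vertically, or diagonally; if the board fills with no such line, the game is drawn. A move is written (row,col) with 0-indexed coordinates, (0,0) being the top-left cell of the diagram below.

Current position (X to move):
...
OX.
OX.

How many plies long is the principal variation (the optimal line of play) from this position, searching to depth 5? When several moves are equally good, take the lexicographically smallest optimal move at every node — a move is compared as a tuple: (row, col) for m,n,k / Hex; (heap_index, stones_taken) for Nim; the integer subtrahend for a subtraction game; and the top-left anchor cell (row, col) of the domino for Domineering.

PV length from [.../OX./OX.]: 3 plies

ply 1, X at .../OX./OX. | (0,0)=+1→X../OX./OX.*; (0,1)=+1→.X./OX./OX.; (0,2)=-1→..X/OX./OX.; (1,2)=-1→.../OXX/OX.; (2,2)=-1→.../OX./OXX
ply 2, O at X../OX./OX. | (0,1)=-1→XO./OX./OX.*; (0,2)=-1→X.O/OX./OX.; (1,2)=-1→X../OXO/OX.; (2,2)=-1→X../OX./OXO
ply 3, X at XO./OX./OX. | (0,2)=+0→XOX/OX./OX.; (1,2)=+0→XO./OXX/OX.; (2,2)=+1→XO./OX./OXX*
ply 4: XO./OX./OXX is terminal -1 (O); from .../OX./OX. depth 5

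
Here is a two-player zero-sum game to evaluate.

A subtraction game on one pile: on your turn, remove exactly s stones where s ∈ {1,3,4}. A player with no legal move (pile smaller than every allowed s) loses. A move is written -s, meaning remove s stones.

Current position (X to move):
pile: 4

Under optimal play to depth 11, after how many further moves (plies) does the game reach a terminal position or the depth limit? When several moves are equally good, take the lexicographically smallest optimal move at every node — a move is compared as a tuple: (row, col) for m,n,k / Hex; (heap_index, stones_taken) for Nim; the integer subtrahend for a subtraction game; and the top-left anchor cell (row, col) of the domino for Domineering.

[4] X move#1: -1:-1/3, -3:-1/1, -4:+1/0*
[0] end (terminal -1, O#2); searched 4 to 11

PV length from [4]: 1 ply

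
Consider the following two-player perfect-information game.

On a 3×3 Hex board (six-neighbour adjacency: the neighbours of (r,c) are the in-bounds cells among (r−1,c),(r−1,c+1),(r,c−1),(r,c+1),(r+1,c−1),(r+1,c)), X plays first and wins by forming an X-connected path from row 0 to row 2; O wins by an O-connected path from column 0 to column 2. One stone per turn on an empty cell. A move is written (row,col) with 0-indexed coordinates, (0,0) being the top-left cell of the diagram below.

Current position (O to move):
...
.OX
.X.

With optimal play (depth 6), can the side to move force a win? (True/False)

O winning at [.../.OX/.X.]: True

[.../.OX/.X.] O move#1: (0,0):-1/O../.OX/.X., (0,1):-1/.O./.OX/.X., (0,2):+1/..O/.OX/.X.*, (1,0):-1/.../OOX/.X., (2,0):-1/.../.OX/OX., (2,2):-1/.../.OX/.XO
[..O/.OX/.X.] X move#2: (0,0):-1/X.O/.OX/.X.*, (0,1):-1/.XO/.OX/.X., (1,0):-1/..O/XOX/.X., (2,0):-1/..O/.OX/XX., (2,2):-1/..O/.OX/.XX
[X.O/.OX/.X.] O move#3: (0,1):+1/XOO/.OX/.X.*, (1,0):+1/X.O/OOX/.X., (2,0):+1/X.O/.OX/OX., (2,2):+1/X.O/.OX/.XO
[XOO/.OX/.X.] X move#4: (1,0):-1/XOO/XOX/.X.*, (2,0):-1/XOO/.OX/XX., (2,2):-1/XOO/.OX/.XX
[XOO/XOX/.X.] O move#5: (2,0):+1/XOO/XOX/OX.*, (2,2):-1/XOO/XOX/.XO
[XOO/XOX/OX.] end (terminal -1, X#6); searched .../.OX/.X. to 6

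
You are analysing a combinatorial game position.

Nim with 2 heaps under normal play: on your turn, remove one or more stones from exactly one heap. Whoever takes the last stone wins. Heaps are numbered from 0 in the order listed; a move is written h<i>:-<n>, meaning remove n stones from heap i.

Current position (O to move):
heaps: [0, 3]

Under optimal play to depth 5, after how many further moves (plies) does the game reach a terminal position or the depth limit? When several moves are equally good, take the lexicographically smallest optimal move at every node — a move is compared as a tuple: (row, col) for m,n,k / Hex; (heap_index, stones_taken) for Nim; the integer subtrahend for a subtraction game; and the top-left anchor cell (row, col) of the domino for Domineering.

p1 O@[(0,3)]: h1:-1[(0,2)]-1 h1:-2[(0,1)]-1 h1:-3[(0,0)]+1*
p2 X@[(0,0)] terminal -1; root [(0,3)] d5

PV length from [(0,3)]: 1 ply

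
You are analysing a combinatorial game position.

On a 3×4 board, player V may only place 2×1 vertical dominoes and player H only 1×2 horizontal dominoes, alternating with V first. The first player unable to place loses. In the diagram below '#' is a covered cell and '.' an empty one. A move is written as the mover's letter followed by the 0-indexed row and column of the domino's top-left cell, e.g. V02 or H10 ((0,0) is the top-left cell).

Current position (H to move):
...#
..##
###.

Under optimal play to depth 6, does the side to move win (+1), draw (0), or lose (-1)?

p1 H@[...#/..##/###.]: H00[##.#/..##/###.]+1* H01[.###/..##/###.]-1 H10[...#/####/###.]+1
p2 V@[##.#/..##/###.] terminal -1; root [...#/..##/###.] d6

value(...#/..##/###., H) = +1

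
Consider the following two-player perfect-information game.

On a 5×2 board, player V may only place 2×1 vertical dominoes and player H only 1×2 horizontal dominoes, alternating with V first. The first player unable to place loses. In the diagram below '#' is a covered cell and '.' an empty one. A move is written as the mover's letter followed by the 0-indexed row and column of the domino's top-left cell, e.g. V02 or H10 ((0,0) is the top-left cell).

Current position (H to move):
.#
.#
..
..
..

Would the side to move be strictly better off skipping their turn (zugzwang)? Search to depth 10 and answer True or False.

zugzwang(.#/.#/../../.., H) = False

ply 1, H at .#/.#/../../.. | H20=-1→.#/.#/##/../..; H30=+1→.#/.#/../##/..*; H40=-1→.#/.#/../../##
ply 2, V at .#/.#/../##/.. | V00=-1→##/##/../##/..*; V10=-1→.#/##/#./##/..
ply 3, H at ##/##/../##/.. | H20=+1→##/##/##/##/..*; H40=+1→##/##/../##/##
ply 4: ##/##/##/##/.. is terminal -1 (V); from .#/.#/../../.. depth 10
if H skipped the turn, V would face:
~ ply 1, V at .#/.#/../../.. | V00=-1→##/##/../../..; V10=-1→.#/##/#./../..; V20=+1→.#/.#/#./#./..*; V21=+1→.#/.#/.#/.#/..; V30=+1→.#/.#/../#./#.; V31=+1→.#/.#/../.#/.#
~ ply 2, H at .#/.#/#./#./.. | H40=-1→.#/.#/#./#./##*
~ ply 3, V at .#/.#/#./#./## | V00=+1→##/##/#./#./##*; V21=+1→.#/.#/##/##/##
~ ply 4: ##/##/#./#./## is terminal -1 (H); from .#/.#/../../.. depth 10
compare (H): move=+1 vs pass=-1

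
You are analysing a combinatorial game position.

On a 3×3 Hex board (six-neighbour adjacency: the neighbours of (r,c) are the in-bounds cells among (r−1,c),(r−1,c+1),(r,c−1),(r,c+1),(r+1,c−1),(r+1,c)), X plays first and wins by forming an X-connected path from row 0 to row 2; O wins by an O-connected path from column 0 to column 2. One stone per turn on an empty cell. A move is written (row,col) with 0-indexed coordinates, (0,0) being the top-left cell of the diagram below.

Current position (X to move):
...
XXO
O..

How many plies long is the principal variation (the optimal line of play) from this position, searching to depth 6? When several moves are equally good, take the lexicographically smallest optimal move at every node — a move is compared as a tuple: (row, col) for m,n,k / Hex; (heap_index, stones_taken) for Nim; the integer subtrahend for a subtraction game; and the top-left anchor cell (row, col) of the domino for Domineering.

ply 1, X at .../XXO/O.. | (0,0)=-1→X../XXO/O..; (0,1)=-1→.X./XXO/O..; (0,2)=-1→..X/XXO/O..; (2,1)=+1→.../XXO/OX.*; (2,2)=-1→.../XXO/O.X
ply 2, O at .../XXO/OX. | (0,0)=-1→O../XXO/OX.*; (0,1)=-1→.O./XXO/OX.; (0,2)=-1→..O/XXO/OX.; (2,2)=-1→.../XXO/OXO
ply 3, X at O../XXO/OX. | (0,1)=+1→OX./XXO/OX.*; (0,2)=+1→O.X/XXO/OX.; (2,2)=+1→O../XXO/OXX
ply 4: OX./XXO/OX. is terminal -1 (O); from .../XXO/O.. depth 6

PV length from [.../XXO/O..]: 3 plies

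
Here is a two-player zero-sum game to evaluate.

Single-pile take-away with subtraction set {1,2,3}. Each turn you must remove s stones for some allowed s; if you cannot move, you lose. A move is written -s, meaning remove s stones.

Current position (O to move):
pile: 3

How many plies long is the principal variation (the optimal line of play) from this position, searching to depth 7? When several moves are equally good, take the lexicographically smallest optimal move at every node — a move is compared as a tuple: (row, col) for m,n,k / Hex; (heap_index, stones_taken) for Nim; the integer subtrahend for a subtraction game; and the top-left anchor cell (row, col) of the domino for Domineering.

p1 O@[3]: -1[2]-1 -2[1]-1 -3[0]+1*
p2 X@[0] terminal -1; root [3] d7

PV length from [3]: 1 ply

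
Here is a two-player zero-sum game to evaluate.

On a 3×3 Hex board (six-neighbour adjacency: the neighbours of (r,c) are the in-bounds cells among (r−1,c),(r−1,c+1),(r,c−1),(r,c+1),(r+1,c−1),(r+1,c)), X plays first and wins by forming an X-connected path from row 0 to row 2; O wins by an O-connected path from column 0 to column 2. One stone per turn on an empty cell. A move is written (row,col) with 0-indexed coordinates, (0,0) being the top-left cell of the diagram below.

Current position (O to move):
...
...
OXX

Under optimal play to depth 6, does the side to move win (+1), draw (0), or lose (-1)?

value(.../.../OXX, O) = +1

[.../.../OXX] O move#1: (0,0):-1/O../.../OXX, (0,1):-1/.O./.../OXX, (0,2):+1/..O/.../OXX*, (1,0):-1/.../O../OXX, (1,1):+1/.../.O./OXX, (1,2):-1/.../..O/OXX
[..O/.../OXX] X move#2: (0,0):-1/X.O/.../OXX*, (0,1):-1/.XO/.../OXX, (1,0):-1/..O/X../OXX, (1,1):-1/..O/.X./OXX, (1,2):-1/..O/..X/OXX
[X.O/.../OXX] O move#3: (0,1):+1/XOO/.../OXX*, (1,0):+1/X.O/O../OXX, (1,1):+1/X.O/.O./OXX, (1,2):-1/X.O/..O/OXX
[XOO/.../OXX] X move#4: (1,0):-1/XOO/X../OXX*, (1,1):-1/XOO/.X./OXX, (1,2):-1/XOO/..X/OXX
[XOO/X../OXX] O move#5: (1,1):+1/XOO/XO./OXX*, (1,2):-1/XOO/X.O/OXX
[XOO/XO./OXX] end (terminal -1, X#6); searched .../.../OXX to 6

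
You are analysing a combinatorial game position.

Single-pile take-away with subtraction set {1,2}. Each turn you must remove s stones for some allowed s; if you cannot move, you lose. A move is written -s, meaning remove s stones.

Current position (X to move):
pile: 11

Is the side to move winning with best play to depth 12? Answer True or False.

p1 X@[11]: -1[10]-1 -2[9]+1*
p2 O@[9]: -1[8]-1* -2[7]-1
p3 X@[8]: -1[7]-1 -2[6]+1*
p4 O@[6]: -1[5]-1* -2[4]-1
p5 X@[5]: -1[4]-1 -2[3]+1*
p6 O@[3]: -1[2]-1* -2[1]-1
p7 X@[2]: -1[1]-1 -2[0]+1*
p8 O@[0] terminal -1; root [11] d12

X winning at [11]: True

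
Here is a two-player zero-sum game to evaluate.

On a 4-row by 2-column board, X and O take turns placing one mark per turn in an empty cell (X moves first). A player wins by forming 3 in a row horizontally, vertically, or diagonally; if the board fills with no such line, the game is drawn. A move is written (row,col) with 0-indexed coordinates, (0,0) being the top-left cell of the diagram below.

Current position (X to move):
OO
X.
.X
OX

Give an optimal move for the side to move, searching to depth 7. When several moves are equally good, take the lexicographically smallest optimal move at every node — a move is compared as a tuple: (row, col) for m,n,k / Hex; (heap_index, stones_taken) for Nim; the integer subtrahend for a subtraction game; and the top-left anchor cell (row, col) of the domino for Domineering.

X's best at [OO/X./.X/OX]: (1,1)

ply 1, X at OO/X./.X/OX | (1,1)=+1→OO/XX/.X/OX*; (2,0)=+0→OO/X./XX/OX
ply 2: OO/XX/.X/OX is terminal -1 (O); from OO/X./.X/OX depth 7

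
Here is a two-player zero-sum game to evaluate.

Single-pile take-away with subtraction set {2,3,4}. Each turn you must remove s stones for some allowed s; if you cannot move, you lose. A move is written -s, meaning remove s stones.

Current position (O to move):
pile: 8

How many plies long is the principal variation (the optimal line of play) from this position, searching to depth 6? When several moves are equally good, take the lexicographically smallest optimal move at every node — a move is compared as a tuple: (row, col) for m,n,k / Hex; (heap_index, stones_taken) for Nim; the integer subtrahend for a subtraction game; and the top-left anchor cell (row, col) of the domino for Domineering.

PV length from [8]: 3 plies

[8] O move#1: -2:+1/6*, -3:-1/5, -4:-1/4
[6] X move#2: -2:-1/4*, -3:-1/3, -4:-1/2
[4] O move#3: -2:-1/2, -3:+1/1*, -4:+1/0
[1] end (terminal -1, X#4); searched 8 to 6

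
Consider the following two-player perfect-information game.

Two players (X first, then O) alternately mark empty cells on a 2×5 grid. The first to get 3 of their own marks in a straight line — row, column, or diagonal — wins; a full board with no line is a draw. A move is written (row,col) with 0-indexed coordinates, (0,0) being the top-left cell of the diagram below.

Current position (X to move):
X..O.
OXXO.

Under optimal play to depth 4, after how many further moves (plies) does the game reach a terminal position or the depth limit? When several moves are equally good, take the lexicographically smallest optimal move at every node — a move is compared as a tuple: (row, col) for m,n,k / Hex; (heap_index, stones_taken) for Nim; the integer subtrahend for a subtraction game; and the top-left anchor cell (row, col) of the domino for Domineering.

PV length from [X..O./OXXO.]: 4 plies

ply 1, X at X..O./OXXO. | (0,1)=+0→XX.O./OXXO.*; (0,2)=+0→X.XO./OXXO.; (0,4)=+0→X..OX/OXXO.; (1,4)=-1→X..O./OXXOX
ply 2, O at XX.O./OXXO. | (0,2)=+0→XXOO./OXXO.*; (0,4)=-1→XX.OO/OXXO.; (1,4)=-1→XX.O./OXXOO
ply 3, X at XXOO./OXXO. | (0,4)=+0→XXOOX/OXXO.*; (1,4)=-1→XXOO./OXXOX
ply 4, O at XXOOX/OXXO. | (1,4)=+0→XXOOX/OXXOO*
ply 5: XXOOX/OXXOO is terminal +0 (X); from X..O./OXXO. depth 4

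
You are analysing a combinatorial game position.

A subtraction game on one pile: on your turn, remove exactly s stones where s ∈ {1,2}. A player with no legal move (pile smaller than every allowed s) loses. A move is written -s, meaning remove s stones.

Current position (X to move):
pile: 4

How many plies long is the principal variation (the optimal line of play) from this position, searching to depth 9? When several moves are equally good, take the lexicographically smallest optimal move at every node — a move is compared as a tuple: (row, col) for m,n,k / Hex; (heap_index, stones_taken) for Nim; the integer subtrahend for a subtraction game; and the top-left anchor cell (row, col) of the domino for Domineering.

ply 1, X at 4 | -1=+1→3*; -2=-1→2
ply 2, O at 3 | -1=-1→2*; -2=-1→1
ply 3, X at 2 | -1=-1→1; -2=+1→0*
ply 4: 0 is terminal -1 (O); from 4 depth 9

PV length from [4]: 3 plies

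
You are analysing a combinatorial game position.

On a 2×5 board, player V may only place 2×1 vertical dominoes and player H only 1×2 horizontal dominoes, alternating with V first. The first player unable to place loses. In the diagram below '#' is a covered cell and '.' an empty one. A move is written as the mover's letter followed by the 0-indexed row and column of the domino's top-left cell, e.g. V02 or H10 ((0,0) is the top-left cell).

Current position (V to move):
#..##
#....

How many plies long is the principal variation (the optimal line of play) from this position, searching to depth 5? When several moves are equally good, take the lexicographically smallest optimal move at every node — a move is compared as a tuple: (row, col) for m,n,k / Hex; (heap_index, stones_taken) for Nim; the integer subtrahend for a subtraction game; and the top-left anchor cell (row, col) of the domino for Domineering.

PV length from [#..##/#....]: 3 plies

[#..##/#....] V move#1: V01:-1/##.##/##..., V02:+1/#.###/#.#..*
[#.###/#.#..] H move#2: H13:-1/#.###/#.###*
[#.###/#.###] V move#3: V01:+1/#####/#####*
[#####/#####] end (terminal -1, H#4); searched #..##/#.... to 5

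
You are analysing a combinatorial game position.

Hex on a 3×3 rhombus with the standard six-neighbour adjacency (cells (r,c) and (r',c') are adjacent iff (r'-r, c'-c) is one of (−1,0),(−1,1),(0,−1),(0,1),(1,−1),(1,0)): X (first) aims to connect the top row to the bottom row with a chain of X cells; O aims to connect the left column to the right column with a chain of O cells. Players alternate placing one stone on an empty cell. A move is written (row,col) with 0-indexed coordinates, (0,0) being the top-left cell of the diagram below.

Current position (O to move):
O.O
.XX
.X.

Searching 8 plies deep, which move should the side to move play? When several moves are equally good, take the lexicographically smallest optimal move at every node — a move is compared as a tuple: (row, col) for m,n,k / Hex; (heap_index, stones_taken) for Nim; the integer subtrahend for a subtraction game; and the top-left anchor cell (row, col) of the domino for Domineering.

[O.O/.XX/.X.] O move#1: (0,1):+1/OOO/.XX/.X.*, (1,0):-1/O.O/OXX/.X., (2,0):-1/O.O/.XX/OX., (2,2):-1/O.O/.XX/.XO
[OOO/.XX/.X.] end (terminal -1, X#2); searched O.O/.XX/.X. to 8

O's best at [O.O/.XX/.X.]: (0,1)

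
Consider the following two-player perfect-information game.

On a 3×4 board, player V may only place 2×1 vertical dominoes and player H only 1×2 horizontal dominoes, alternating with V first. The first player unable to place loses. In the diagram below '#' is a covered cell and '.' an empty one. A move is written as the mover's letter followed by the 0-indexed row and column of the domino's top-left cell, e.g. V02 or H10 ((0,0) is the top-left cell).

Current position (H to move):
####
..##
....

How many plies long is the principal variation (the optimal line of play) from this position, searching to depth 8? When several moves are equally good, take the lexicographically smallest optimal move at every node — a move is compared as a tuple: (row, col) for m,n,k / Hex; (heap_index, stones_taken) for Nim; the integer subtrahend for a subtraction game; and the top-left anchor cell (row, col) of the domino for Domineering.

p1 H@[####/..##/....]: H10[####/####/....]+1* H20[####/..##/##..]+1 H21[####/..##/.##.]-1 H22[####/..##/..##]-1
p2 V@[####/####/....] terminal -1; root [####/..##/....] d8

PV length from [####/..##/....]: 1 ply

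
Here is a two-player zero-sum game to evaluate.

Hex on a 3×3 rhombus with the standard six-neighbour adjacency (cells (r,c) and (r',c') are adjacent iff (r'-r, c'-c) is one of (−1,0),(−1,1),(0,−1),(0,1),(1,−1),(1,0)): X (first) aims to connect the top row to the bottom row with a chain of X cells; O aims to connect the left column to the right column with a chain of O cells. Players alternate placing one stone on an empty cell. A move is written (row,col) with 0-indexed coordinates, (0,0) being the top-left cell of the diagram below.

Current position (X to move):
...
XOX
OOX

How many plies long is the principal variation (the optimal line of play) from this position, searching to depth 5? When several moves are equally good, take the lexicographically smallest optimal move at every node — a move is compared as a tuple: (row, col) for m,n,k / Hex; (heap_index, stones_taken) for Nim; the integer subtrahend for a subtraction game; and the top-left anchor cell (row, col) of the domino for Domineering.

[.../XOX/OOX] X move#1: (0,0):-1/X../XOX/OOX, (0,1):-1/.X./XOX/OOX, (0,2):+1/..X/XOX/OOX*
[..X/XOX/OOX] end (terminal -1, O#2); searched .../XOX/OOX to 5

PV length from [.../XOX/OOX]: 1 ply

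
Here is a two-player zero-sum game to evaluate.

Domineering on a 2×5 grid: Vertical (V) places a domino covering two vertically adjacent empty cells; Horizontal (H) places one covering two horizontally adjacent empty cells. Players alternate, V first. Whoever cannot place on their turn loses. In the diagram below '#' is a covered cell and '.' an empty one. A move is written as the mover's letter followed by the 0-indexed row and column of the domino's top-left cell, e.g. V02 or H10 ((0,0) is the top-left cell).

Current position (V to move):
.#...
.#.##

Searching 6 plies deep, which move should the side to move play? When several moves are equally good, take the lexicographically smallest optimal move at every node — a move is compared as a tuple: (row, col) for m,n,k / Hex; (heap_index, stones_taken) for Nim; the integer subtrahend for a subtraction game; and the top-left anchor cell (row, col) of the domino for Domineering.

ply 1, V at .#.../.#.## | V00=-1→##.../##.##; V02=+1→.##../.####*
ply 2, H at .##../.#### | H03=-1→.####/.####*
ply 3, V at .####/.#### | V00=+1→#####/#####*
ply 4: #####/##### is terminal -1 (H); from .#.../.#.## depth 6

V's best at [.#.../.#.##]: V02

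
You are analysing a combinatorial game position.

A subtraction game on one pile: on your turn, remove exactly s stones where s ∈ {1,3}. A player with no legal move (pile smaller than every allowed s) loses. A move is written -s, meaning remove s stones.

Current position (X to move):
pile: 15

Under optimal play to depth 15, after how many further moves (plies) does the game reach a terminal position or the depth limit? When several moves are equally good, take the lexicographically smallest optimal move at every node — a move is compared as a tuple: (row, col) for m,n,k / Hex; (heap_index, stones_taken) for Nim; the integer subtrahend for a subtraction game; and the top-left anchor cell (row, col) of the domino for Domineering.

PV length from [15]: 15 plies

p1 X@[15]: -1[14]+1* -3[12]+1
p2 O@[14]: -1[13]-1* -3[11]-1
p3 X@[13]: -1[12]+1* -3[10]+1
p4 O@[12]: -1[11]-1* -3[9]-1
p5 X@[11]: -1[10]+1* -3[8]+1
p6 O@[10]: -1[9]-1* -3[7]-1
p7 X@[9]: -1[8]+1* -3[6]+1
p8 O@[8]: -1[7]-1* -3[5]-1
p9 X@[7]: -1[6]+1* -3[4]+1
p10 O@[6]: -1[5]-1* -3[3]-1
p11 X@[5]: -1[4]+1* -3[2]+1
p12 O@[4]: -1[3]-1* -3[1]-1
p13 X@[3]: -1[2]+1* -3[0]+1
p14 O@[2]: -1[1]-1*
p15 X@[1]: -1[0]+1*
p16 O@[0] terminal -1; root [15] d15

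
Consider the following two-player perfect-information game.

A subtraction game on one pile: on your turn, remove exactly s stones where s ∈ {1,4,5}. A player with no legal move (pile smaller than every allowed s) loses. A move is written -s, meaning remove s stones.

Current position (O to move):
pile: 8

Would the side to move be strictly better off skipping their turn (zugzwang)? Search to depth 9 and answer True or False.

[8] O move#1: -1:-1/7*, -4:-1/4, -5:-1/3
[7] X move#2: -1:-1/6, -4:-1/3, -5:+1/2*
[2] O move#3: -1:-1/1*
[1] X move#4: -1:+1/0*
[0] end (terminal -1, O#5); searched 8 to 9
suppose O passes — search the same position with X to move:
pass> [8] X move#1: -1:-1/7*, -4:-1/4, -5:-1/3
pass> [7] O move#2: -1:-1/6, -4:-1/3, -5:+1/2*
pass> [2] X move#3: -1:-1/1*
pass> [1] O move#4: -1:+1/0*
pass> [0] end (terminal -1, X#5); searched 8 to 9
for O: play -1, pass +1

zugzwang(8, O) = True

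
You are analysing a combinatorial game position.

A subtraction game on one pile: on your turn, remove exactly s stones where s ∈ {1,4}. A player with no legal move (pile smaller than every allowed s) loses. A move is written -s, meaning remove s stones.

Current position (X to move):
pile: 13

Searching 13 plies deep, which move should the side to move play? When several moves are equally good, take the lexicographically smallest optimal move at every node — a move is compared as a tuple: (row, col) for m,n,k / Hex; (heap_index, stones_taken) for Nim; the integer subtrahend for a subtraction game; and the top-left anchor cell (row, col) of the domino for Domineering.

X's best at [13]: -1

[13] X move#1: -1:+1/12*, -4:-1/9
[12] O move#2: -1:-1/11*, -4:-1/8
[11] X move#3: -1:+1/10*, -4:+1/7
[10] O move#4: -1:-1/9*, -4:-1/6
[9] X move#5: -1:-1/8, -4:+1/5*
[5] O move#6: -1:-1/4*, -4:-1/1
[4] X move#7: -1:-1/3, -4:+1/0*
[0] end (terminal -1, O#8); searched 13 to 13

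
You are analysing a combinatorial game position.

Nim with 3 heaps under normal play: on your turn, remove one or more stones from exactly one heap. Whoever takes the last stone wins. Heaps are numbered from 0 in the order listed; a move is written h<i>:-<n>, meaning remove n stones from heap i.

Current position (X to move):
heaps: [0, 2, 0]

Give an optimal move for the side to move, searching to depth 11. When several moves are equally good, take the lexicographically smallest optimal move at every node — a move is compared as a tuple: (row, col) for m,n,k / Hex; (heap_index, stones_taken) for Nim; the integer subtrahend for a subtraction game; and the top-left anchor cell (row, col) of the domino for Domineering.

ply 1, X at (0,2,0) | h1:-1=-1→(0,1,0); h1:-2=+1→(0,0,0)*
ply 2: (0,0,0) is terminal -1 (O); from (0,2,0) depth 11

X's best at [(0,2,0)]: h1:-2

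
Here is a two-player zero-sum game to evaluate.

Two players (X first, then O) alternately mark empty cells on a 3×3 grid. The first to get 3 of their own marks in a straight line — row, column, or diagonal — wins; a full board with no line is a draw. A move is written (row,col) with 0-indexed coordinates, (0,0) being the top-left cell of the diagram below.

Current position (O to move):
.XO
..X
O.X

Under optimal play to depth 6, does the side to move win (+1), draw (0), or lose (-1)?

ply 1, O at .XO/..X/O.X | (0,0)=+1→OXO/..X/O.X*; (1,0)=+1→.XO/O.X/O.X; (1,1)=+1→.XO/.OX/O.X; (2,1)=-1→.XO/..X/OOX
ply 2, X at OXO/..X/O.X | (1,0)=-1→OXO/X.X/O.X*; (1,1)=-1→OXO/.XX/O.X; (2,1)=-1→OXO/..X/OXX
ply 3, O at OXO/X.X/O.X | (1,1)=+1→OXO/XOX/O.X*; (2,1)=-1→OXO/X.X/OOX
ply 4: OXO/XOX/O.X is terminal -1 (X); from .XO/..X/O.X depth 6

value(.XO/..X/O.X, O) = +1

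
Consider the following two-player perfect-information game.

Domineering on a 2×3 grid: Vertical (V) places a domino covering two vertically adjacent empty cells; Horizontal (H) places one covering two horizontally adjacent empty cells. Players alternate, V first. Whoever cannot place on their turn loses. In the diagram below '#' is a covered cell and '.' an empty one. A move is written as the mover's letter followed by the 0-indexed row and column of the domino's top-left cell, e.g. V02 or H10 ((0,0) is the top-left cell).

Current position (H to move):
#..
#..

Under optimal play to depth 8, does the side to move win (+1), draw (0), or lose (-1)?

p1 H@[#../#..]: H01[###/#..]+1* H11[#../###]+1
p2 V@[###/#..] terminal -1; root [#../#..] d8

value(#../#.., H) = +1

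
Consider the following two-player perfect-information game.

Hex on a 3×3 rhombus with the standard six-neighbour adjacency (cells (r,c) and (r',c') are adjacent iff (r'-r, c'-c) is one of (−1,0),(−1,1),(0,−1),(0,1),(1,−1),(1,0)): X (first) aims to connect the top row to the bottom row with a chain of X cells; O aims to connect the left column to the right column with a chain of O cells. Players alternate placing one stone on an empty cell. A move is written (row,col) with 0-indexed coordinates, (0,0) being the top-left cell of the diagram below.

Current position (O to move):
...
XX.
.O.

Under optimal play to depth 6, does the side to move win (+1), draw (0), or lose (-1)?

value(.../XX./.O., O) = +1

ply 1, O at .../XX./.O. | (0,0)=-1→O../XX./.O.; (0,1)=-1→.O./XX./.O.; (0,2)=-1→..O/XX./.O.; (1,2)=-1→.../XXO/.O.; (2,0)=+1→.../XX./OO.*; (2,2)=-1→.../XX./.OO
ply 2, X at .../XX./OO. | (0,0)=-1→X../XX./OO.*; (0,1)=-1→.X./XX./OO.; (0,2)=-1→..X/XX./OO.; (1,2)=-1→.../XXX/OO.; (2,2)=-1→.../XX./OOX
ply 3, O at X../XX./OO. | (0,1)=+1→XO./XX./OO.*; (0,2)=+1→X.O/XX./OO.; (1,2)=+1→X../XXO/OO.; (2,2)=+1→X../XX./OOO
ply 4, X at XO./XX./OO. | (0,2)=-1→XOX/XX./OO.*; (1,2)=-1→XO./XXX/OO.; (2,2)=-1→XO./XX./OOX
ply 5, O at XOX/XX./OO. | (1,2)=+1→XOX/XXO/OO.*; (2,2)=+1→XOX/XX./OOO
ply 6: XOX/XXO/OO. is terminal -1 (X); from .../XX./.O. depth 6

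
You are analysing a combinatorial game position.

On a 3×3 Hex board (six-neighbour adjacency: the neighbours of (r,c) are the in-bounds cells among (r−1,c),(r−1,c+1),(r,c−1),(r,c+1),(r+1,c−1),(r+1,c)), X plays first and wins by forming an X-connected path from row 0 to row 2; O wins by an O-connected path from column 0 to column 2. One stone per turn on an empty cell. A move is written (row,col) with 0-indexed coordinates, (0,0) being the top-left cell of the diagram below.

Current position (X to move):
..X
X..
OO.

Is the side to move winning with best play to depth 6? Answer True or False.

p1 X@[..X/X../OO.]: (0,0)[X.X/X../OO.]-1* (0,1)[.XX/X../OO.]-1 (1,1)[..X/XX./OO.]-1 (1,2)[..X/X.X/OO.]-1 (2,2)[..X/X../OOX]-1
p2 O@[X.X/X../OO.]: (0,1)[XOX/X../OO.]+1* (1,1)[X.X/XO./OO.]+1 (1,2)[X.X/X.O/OO.]+1 (2,2)[X.X/X../OOO]+1
p3 X@[XOX/X../OO.]: (1,1)[XOX/XX./OO.]-1* (1,2)[XOX/X.X/OO.]-1 (2,2)[XOX/X../OOX]-1
p4 O@[XOX/XX./OO.]: (1,2)[XOX/XXO/OO.]+1* (2,2)[XOX/XX./OOO]+1
p5 X@[XOX/XXO/OO.] terminal -1; root [..X/X../OO.] d6

X winning at [..X/X../OO.]: False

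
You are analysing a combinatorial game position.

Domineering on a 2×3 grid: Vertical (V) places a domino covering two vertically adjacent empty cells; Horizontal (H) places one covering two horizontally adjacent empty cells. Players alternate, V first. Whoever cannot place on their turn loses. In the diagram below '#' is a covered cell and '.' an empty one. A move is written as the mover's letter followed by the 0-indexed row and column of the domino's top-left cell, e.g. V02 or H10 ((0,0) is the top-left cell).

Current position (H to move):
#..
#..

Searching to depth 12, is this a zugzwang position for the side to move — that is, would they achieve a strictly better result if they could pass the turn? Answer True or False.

[#../#..] H move#1: H01:+1/###/#..*, H11:+1/#../###
[###/#..] end (terminal -1, V#2); searched #../#.. to 12
if H skipped the turn, V would face:
~ [#../#..] V move#1: V01:+1/##./##.*, V02:+1/#.#/#.#
~ [##./##.] end (terminal -1, H#2); searched #../#.. to 12
compare (H): move=+1 vs pass=-1

zugzwang(#../#.., H) = False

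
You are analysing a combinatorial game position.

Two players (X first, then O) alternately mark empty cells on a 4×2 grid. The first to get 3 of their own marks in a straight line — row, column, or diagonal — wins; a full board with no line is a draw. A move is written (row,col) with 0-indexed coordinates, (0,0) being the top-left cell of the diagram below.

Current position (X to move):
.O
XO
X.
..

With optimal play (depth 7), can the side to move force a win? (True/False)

X winning at [.O/XO/X./..]: True

[.O/XO/X./..] X move#1: (0,0):+1/XO/XO/X./..*, (2,1):+1/.O/XO/XX/.., (3,0):+1/.O/XO/X./X., (3,1):-1/.O/XO/X./.X
[XO/XO/X./..] end (terminal -1, O#2); searched .O/XO/X./.. to 7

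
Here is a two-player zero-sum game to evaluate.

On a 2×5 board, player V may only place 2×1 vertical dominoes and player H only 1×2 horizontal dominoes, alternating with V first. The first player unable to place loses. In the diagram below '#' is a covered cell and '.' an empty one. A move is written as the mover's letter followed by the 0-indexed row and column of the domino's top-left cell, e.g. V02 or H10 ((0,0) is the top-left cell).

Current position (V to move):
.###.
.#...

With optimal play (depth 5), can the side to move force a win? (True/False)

V winning at [.###./.#...]: True

[.###./.#...] V move#1: V00:-1/####./##..., V04:+1/.####/.#..#*
[.####/.#..#] H move#2: H12:-1/.####/.####*
[.####/.####] V move#3: V00:+1/#####/#####*
[#####/#####] end (terminal -1, H#4); searched .###./.#... to 5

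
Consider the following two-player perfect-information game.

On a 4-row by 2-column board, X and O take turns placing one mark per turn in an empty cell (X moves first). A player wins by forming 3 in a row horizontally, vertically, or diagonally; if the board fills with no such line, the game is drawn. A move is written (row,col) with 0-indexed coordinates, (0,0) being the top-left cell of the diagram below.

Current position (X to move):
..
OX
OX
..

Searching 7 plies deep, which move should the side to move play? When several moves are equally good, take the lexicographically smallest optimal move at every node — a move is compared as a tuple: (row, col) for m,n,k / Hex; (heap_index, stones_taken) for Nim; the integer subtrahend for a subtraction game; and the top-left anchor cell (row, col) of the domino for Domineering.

X's best at [../OX/OX/..]: (0,1)

[../OX/OX/..] X move#1: (0,0):-1/X./OX/OX/.., (0,1):+1/.X/OX/OX/..*, (3,0):-1/../OX/OX/X., (3,1):+1/../OX/OX/.X
[.X/OX/OX/..] end (terminal -1, O#2); searched ../OX/OX/.. to 7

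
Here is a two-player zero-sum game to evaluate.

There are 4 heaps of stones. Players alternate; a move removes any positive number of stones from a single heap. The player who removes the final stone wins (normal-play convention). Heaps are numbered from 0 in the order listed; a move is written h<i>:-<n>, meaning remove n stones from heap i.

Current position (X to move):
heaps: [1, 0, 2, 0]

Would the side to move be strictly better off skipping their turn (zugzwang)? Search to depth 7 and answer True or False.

zugzwang((1,0,2,0), X) = False

[(1,0,2,0)] X move#1: h0:-1:-1/(0,0,2,0), h2:-1:+1/(1,0,1,0)*, h2:-2:-1/(1,0,0,0)
[(1,0,1,0)] O move#2: h0:-1:-1/(0,0,1,0)*, h2:-1:-1/(1,0,0,0)
[(0,0,1,0)] X move#3: h2:-1:+1/(0,0,0,0)*
[(0,0,0,0)] end (terminal -1, O#4); searched (1,0,2,0) to 7
pass branch (O moves first from the same position):
  | [(1,0,2,0)] O move#1: h0:-1:-1/(0,0,2,0), h2:-1:+1/(1,0,1,0)*, h2:-2:-1/(1,0,0,0)
  | [(1,0,1,0)] X move#2: h0:-1:-1/(0,0,1,0)*, h2:-1:-1/(1,0,0,0)
  | [(0,0,1,0)] O move#3: h2:-1:+1/(0,0,0,0)*
  | [(0,0,0,0)] end (terminal -1, X#4); searched (1,0,2,0) to 7
X moving scores +1; X passing scores -1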